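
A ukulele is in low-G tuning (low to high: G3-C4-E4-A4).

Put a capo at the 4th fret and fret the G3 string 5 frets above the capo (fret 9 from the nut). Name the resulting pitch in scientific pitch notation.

The capo raises the open G3 by 4 semitones to B3; fretting 5 more gives G3 + 4 + 5 = G3 + 9 semitones = E4.

E4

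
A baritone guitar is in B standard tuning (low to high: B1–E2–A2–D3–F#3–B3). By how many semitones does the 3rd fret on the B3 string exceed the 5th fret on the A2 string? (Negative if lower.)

12 semitones

B3 at fret 3 → D4 (MIDI 62); A2 at fret 5 → D3 (MIDI 50).
62 − 50 = 12, so the two pitches are 12 semitones apart.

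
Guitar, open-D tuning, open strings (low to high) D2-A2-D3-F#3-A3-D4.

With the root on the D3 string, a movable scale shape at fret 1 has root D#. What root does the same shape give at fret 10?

Moving from fret 1 to fret 10 shifts the root by 9 semitones.
D# up 9 semitones is C.

C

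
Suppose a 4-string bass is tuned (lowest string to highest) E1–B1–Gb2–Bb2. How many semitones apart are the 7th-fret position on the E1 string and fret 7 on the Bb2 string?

18 semitones

E1 at fret 7 → B1 (MIDI 35); Bb2 at fret 7 → F3 (MIDI 53).
35 − 53 = -18, so the two pitches are 18 semitones apart, with F3 the higher.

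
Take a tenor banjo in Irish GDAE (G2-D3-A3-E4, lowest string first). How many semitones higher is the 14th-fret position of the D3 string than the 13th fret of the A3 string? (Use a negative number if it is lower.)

-6 semitones

D3 at fret 14 → E4 (MIDI 64); A3 at fret 13 → A#4 (MIDI 70).
64 − 70 = -6, so the two pitches are 6 semitones apart.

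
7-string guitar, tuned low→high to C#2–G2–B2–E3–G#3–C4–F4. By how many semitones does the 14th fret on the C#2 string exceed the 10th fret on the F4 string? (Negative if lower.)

C#2 at fret 14 → D#3 (MIDI 51); F4 at fret 10 → D#5 (MIDI 75).
51 − 75 = -24, so the two pitches are 24 semitones apart.

-24 semitones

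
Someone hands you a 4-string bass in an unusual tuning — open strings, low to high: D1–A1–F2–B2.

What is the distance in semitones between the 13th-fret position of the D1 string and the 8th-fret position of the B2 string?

D1 at fret 13 → E♭2 (MIDI 39); B2 at fret 8 → G3 (MIDI 55).
39 − 55 = -16, so the two pitches are 16 semitones apart, with G3 the higher.

16 semitones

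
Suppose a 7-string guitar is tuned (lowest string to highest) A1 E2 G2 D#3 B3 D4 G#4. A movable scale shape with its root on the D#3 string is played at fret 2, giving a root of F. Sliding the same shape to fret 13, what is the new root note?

Moving from fret 2 to fret 13 shifts the root by 11 semitones.
F up 11 semitones is E.

E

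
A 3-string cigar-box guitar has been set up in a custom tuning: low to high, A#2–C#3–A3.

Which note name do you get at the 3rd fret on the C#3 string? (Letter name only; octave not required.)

E

Each fret is one semitone, so C#3 + 3 = E.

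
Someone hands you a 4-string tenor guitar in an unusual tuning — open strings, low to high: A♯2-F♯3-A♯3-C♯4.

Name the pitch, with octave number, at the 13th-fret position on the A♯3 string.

Each fret is one semitone, so A♯3 + 13 = B4.

B4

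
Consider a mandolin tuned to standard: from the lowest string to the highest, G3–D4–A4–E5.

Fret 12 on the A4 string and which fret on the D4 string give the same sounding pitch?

19

Fret 12 on A4 is MIDI 69 + 12 = 81 (A5). On the D4 string (open MIDI 62), that pitch is 81 − 62 = fret 19.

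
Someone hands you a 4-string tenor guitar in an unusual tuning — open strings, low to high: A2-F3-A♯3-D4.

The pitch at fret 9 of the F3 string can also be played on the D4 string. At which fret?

Fret 9 on F3 is MIDI 53 + 9 = 62 (D4). On the D4 string (open MIDI 62), that pitch is 62 − 62 = fret 0.

0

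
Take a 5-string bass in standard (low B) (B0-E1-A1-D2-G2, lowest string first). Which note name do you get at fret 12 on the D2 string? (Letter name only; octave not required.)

D

D2 is MIDI 38. Adding 12 gives 50; 50 mod 12 = 2, i.e. D.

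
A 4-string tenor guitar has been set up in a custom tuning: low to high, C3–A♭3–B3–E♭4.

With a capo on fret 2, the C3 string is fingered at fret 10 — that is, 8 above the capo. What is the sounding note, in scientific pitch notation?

B♭3

The capo raises the open C3 by 2 semitones to D3; fretting 8 more gives C3 + 2 + 8 = C3 + 10 semitones = B♭3.
(Also written A♯.)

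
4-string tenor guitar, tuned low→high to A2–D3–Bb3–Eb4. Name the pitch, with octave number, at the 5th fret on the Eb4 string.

The open Eb4 string plus 5 semitones: Eb–E–F–Gb–G–Ab.
No B→C boundary is crossed, so the octave stays at 4.
(Equivalently spelled G#4.)

Ab4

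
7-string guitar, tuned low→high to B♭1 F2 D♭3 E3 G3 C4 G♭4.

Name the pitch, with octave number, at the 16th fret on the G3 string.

The open G3 string plus 16 semitones: G–Ab–A–Bb–…–A–Bb–B.
The walk passes from B into C once, so the octave number goes from 3 to 4.

B4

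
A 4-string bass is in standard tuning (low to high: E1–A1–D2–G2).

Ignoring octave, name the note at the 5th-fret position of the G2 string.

C

G2 is MIDI 43. Adding 5 gives 48; 48 mod 12 = 0, i.e. C.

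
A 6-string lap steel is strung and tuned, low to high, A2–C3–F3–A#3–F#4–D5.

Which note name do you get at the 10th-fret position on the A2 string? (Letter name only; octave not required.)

The open A2 string plus 10 semitones: A–A#–B–C–…–F–F#–G.

G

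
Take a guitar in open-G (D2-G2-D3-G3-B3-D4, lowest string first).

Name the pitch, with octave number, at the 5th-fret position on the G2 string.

The open G2 string plus 5 semitones: G–G#–A–A#–B–C.
The walk passes from B into C once, so the octave number goes from 2 to 3.

C3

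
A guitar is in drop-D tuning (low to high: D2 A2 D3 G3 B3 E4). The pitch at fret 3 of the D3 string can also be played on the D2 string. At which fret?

15

Fret 3 on D3 is MIDI 50 + 3 = 53 (F3). On the D2 string (open MIDI 38), that pitch is 53 − 38 = fret 15.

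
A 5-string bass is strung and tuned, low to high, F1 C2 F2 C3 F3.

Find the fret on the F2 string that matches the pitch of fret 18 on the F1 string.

6

F1 at fret 18 is F1 + 18 semitones = B2.
The open F2 string is 12 semitones above the open F1, so the same pitch on the F2 string lies at fret 18 − 12 = 6.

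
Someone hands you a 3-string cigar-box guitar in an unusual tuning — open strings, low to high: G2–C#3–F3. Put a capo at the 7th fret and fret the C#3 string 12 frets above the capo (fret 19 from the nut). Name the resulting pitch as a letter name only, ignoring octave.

G#

The capo raises the open C#3 by 7 semitones to G#3; fretting 12 more gives C#3 + 7 + 12 = C#3 + 19 semitones, landing on G#.
(Also written Ab.)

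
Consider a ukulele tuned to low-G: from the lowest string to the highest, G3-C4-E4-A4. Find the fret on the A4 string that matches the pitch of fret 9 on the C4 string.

0

Fret 9 on C4 is MIDI 60 + 9 = 69 (A4). On the A4 string (open MIDI 69), that pitch is 69 − 69 = fret 0.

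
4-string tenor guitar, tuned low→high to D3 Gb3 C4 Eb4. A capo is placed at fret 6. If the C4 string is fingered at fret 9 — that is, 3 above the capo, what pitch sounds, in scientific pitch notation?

A4

The capo raises the open C4 by 6 semitones to Gb4; fretting 3 more gives C4 + 6 + 3 = C4 + 9 semitones = A4.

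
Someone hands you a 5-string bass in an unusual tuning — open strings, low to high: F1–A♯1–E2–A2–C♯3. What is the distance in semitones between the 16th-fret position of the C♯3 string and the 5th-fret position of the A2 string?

C♯3 at fret 16 → F4 (MIDI 65); A2 at fret 5 → D3 (MIDI 50).
65 − 50 = 15, so the two pitches are 15 semitones apart, with F4 the higher.

15 semitones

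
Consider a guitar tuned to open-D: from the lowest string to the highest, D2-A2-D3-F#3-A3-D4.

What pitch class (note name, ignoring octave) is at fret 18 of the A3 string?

A3 is MIDI 57. Adding 18 gives 75; 75 mod 12 = 3, i.e. D#.

D#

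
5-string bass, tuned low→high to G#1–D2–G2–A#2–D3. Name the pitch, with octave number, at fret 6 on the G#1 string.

D2

Each fret is one semitone, so G#1 + 6 = D2.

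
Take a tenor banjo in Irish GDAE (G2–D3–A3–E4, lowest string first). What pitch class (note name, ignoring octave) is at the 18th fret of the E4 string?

A♯

The open E4 string plus 18 semitones: E–F–F#–G–…–G#–A–A#.
(Equivalently spelled B♭.)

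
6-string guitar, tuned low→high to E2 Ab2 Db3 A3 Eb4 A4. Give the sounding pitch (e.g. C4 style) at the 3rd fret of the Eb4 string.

Gb4

The open Eb4 string plus 3 semitones: Eb–E–F–Gb.
No B→C boundary is crossed, so the octave stays at 4.
(Equivalently spelled F#4.)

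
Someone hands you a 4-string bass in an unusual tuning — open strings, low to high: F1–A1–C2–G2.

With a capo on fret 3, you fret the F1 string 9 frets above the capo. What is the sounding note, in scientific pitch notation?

The capo raises the open F1 by 3 semitones to A♭1; fretting 9 more gives F1 + 3 + 9 = F1 + 12 semitones = F2.

F2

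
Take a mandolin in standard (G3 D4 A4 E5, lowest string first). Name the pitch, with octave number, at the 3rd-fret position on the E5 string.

Each fret is one semitone, so E5 + 3 = G5.

G5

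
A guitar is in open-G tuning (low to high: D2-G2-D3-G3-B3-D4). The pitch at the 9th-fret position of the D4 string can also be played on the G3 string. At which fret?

D4 at fret 9 is D4 + 9 semitones = B4.
The open G3 string is 7 semitones below the open D4, so the same pitch on the G3 string lies at fret 9 + 7 = 16.

16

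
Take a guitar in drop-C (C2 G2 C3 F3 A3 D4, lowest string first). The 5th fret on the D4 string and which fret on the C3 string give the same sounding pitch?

D4 at fret 5 is D4 + 5 semitones = G4.
The open C3 string is 14 semitones below the open D4, so the same pitch on the C3 string lies at fret 5 + 14 = 19.

19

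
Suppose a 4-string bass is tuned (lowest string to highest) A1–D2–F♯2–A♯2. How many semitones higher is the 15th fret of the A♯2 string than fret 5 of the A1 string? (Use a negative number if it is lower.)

A♯2 at fret 15 → C♯4 (MIDI 61); A1 at fret 5 → D2 (MIDI 38).
61 − 38 = 23, so the two pitches are 23 semitones apart.

23 semitones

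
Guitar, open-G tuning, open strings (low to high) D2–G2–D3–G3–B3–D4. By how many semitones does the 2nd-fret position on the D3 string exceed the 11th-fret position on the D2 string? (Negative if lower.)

D3 at fret 2 → E3 (MIDI 52); D2 at fret 11 → C♯3 (MIDI 49).
52 − 49 = 3, so the two pitches are 3 semitones apart.

3 semitones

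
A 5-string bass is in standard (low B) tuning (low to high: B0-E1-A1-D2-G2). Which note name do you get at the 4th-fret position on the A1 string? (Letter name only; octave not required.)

C#

Each fret is one semitone, so A1 + 4 = C#.
(Equivalently spelled Db.)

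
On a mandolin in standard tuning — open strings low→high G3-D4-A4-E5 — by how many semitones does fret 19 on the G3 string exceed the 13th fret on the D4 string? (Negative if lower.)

G3 at fret 19 → D5 (MIDI 74); D4 at fret 13 → D#5 (MIDI 75).
74 − 75 = -1, so the two pitches are 1 semitone apart.

-1 semitone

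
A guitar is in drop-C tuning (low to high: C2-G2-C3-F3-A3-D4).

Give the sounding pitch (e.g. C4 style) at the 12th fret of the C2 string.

C2 is MIDI 36. Adding 12 gives 48, which is C3.

C3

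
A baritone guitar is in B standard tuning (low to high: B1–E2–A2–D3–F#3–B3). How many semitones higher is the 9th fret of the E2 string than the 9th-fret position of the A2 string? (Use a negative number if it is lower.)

E2 at fret 9 → C#3 (MIDI 49); A2 at fret 9 → F#3 (MIDI 54).
49 − 54 = -5, so the two pitches are 5 semitones apart.

-5 semitones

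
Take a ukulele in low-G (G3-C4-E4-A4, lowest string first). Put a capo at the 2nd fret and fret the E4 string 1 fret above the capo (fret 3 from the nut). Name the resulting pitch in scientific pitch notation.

The capo raises the open E4 by 2 semitones to F#4; fretting 1 more gives E4 + 2 + 1 = E4 + 3 semitones = G4.

G4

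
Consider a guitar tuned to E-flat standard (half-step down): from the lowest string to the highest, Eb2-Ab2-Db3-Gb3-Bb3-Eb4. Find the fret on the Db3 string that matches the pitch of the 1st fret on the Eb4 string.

15

Fret 1 on Eb4 is MIDI 63 + 1 = 64 (E4). On the Db3 string (open MIDI 49), that pitch is 64 − 49 = fret 15.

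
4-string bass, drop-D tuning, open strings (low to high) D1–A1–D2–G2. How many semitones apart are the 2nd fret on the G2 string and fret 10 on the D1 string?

G2 at fret 2 → A2 (MIDI 45); D1 at fret 10 → C2 (MIDI 36).
45 − 36 = 9, so the two pitches are 9 semitones apart, with A2 the higher.

9 semitones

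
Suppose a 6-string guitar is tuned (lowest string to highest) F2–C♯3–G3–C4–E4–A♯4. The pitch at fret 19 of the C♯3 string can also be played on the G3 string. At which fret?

C♯3 at fret 19 is C♯3 + 19 semitones = G♯4.
The open G3 string is 6 semitones above the open C♯3, so the same pitch on the G3 string lies at fret 19 − 6 = 13.

13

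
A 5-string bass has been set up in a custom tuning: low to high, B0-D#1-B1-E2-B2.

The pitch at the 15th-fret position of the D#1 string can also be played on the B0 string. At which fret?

D#1 at fret 15 is D#1 + 15 semitones = F#2.
The open B0 string is 4 semitones below the open D#1, so the same pitch on the B0 string lies at fret 15 + 4 = 19.

19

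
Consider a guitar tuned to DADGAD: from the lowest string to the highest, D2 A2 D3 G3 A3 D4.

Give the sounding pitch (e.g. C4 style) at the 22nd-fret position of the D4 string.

D4 is MIDI 62. Adding 22 gives 84, which is C6.

C6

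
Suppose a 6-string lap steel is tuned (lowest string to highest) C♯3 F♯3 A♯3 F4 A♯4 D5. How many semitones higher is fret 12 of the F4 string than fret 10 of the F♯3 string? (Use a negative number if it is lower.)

13 semitones

F4 at fret 12 → F5 (MIDI 77); F♯3 at fret 10 → E4 (MIDI 64).
77 − 64 = 13, so the two pitches are 13 semitones apart.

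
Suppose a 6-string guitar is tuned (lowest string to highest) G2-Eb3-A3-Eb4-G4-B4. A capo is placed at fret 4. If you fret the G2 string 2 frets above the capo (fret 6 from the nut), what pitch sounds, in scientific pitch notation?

The capo raises the open G2 by 4 semitones to B2; fretting 2 more gives G2 + 4 + 2 = G2 + 6 semitones = Db3.
(Also written C#.)

Db3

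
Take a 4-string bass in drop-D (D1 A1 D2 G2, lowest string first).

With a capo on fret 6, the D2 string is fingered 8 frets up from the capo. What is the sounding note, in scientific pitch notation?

E3

The capo raises the open D2 by 6 semitones to G#2; fretting 8 more gives D2 + 6 + 8 = D2 + 14 semitones = E3.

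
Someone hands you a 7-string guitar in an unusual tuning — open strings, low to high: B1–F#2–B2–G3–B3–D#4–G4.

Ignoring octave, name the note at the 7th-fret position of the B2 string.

Each fret is one semitone, so B2 + 7 = F#.
(Equivalently spelled Gb.)

F#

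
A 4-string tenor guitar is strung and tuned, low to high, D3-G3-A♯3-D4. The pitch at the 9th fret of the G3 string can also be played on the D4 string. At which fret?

Fret 9 on G3 is MIDI 55 + 9 = 64 (E4). On the D4 string (open MIDI 62), that pitch is 64 − 62 = fret 2.

2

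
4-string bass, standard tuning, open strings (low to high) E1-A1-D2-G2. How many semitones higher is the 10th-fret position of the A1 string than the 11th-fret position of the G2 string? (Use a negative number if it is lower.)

A1 at fret 10 → G2 (MIDI 43); G2 at fret 11 → F#3 (MIDI 54).
43 − 54 = -11, so the two pitches are 11 semitones apart.

-11 semitones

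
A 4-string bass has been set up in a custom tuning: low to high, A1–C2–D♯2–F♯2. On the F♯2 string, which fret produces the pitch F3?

11

F3 is 11 semitones above the open F♯2 (F#–G–G#–A–…–D#–E–F), so it sits at fret 11.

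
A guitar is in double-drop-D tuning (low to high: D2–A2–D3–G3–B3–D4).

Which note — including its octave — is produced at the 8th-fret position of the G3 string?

D♯4

G3 is MIDI 55. Adding 8 gives 63, which is D♯4.
(Equivalently spelled E♭4.)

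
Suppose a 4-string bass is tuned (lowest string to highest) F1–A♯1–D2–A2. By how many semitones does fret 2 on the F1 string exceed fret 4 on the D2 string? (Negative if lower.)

F1 at fret 2 → G1 (MIDI 31); D2 at fret 4 → F♯2 (MIDI 42).
31 − 42 = -11, so the two pitches are 11 semitones apart.

-11 semitones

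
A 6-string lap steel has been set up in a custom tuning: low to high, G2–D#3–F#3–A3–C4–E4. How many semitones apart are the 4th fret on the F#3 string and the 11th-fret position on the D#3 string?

4 semitones

F#3 at fret 4 → A#3 (MIDI 58); D#3 at fret 11 → D4 (MIDI 62).
58 − 62 = -4, so the two pitches are 4 semitones apart, with D4 the higher.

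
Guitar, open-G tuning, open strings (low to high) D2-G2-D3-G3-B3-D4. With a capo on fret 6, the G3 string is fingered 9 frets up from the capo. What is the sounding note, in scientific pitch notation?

A#4

The capo raises the open G3 by 6 semitones to C#4; fretting 9 more gives G3 + 6 + 9 = G3 + 15 semitones = A#4.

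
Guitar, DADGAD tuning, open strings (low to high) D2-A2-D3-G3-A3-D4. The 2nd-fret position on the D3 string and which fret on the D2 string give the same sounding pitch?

D3 at fret 2 is D3 + 2 semitones = E3.
The open D2 string is 12 semitones below the open D3, so the same pitch on the D2 string lies at fret 2 + 12 = 14.

14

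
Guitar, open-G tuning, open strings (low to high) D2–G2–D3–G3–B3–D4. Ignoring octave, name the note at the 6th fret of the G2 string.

C#

Each fret is one semitone, so G2 + 6 = C#.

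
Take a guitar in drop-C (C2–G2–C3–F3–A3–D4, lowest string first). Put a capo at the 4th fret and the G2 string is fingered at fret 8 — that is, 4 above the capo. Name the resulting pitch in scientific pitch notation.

The capo raises the open G2 by 4 semitones to B2; fretting 4 more gives G2 + 4 + 4 = G2 + 8 semitones = D♯3.

D♯3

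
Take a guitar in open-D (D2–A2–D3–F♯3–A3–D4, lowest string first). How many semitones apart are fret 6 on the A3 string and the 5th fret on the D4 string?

A3 at fret 6 → D♯4 (MIDI 63); D4 at fret 5 → G4 (MIDI 67).
63 − 67 = -4, so the two pitches are 4 semitones apart, with G4 the higher.

4 semitones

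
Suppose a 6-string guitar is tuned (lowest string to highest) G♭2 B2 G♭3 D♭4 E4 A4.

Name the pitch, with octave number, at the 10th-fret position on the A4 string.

G5

The open A4 string plus 10 semitones: A–Bb–B–C–…–F–Gb–G.
The walk passes from B into C once, so the octave number goes from 4 to 5.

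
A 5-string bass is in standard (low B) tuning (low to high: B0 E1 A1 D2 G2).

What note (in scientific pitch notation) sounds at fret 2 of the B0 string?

C#1

B0 is MIDI 23. Adding 2 gives 25, which is C#1.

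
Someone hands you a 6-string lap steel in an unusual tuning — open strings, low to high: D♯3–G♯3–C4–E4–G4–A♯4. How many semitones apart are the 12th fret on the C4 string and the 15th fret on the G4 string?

10 semitones

C4 at fret 12 → C5 (MIDI 72); G4 at fret 15 → A♯5 (MIDI 82).
72 − 82 = -10, so the two pitches are 10 semitones apart, with A♯5 the higher.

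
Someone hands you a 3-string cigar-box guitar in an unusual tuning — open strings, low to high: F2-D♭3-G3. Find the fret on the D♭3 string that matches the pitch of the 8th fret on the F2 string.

0

Fret 8 on F2 is MIDI 41 + 8 = 49 (D♭3). On the D♭3 string (open MIDI 49), that pitch is 49 − 49 = fret 0.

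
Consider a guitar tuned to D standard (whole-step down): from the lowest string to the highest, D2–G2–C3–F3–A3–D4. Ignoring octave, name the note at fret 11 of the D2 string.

D2 is MIDI 38. Adding 11 gives 49; 49 mod 12 = 1, i.e. C♯.

C♯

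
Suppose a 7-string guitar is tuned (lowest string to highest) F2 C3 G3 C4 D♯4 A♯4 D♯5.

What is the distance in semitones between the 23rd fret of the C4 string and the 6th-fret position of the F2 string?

36 semitones

C4 at fret 23 → B5 (MIDI 83); F2 at fret 6 → B2 (MIDI 47).
83 − 47 = 36, so the two pitches are 36 semitones apart, with B5 the higher.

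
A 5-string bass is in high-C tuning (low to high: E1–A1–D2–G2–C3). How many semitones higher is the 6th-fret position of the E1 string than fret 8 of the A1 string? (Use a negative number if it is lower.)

-7 semitones

E1 at fret 6 → A#1 (MIDI 34); A1 at fret 8 → F2 (MIDI 41).
34 − 41 = -7, so the two pitches are 7 semitones apart.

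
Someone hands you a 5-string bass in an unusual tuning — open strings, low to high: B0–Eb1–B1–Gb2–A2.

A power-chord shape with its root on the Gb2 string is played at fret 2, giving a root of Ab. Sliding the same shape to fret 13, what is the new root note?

G

Moving from fret 2 to fret 13 shifts the root by 11 semitones.
Ab up 11 semitones is G.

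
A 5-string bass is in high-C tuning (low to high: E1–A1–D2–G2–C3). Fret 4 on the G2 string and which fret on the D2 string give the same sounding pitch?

9

Fret 4 on G2 is MIDI 43 + 4 = 47 (B2). On the D2 string (open MIDI 38), that pitch is 47 − 38 = fret 9.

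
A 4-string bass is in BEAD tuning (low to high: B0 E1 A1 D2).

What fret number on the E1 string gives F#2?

14

F#2 is 14 semitones above the open E1 (E–F–F#–G–…–E–F–F#), so it sits at fret 14.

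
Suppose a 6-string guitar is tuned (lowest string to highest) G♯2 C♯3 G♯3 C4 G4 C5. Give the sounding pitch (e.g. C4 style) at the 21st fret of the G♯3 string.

Each fret is one semitone, so G♯3 + 21 = F5.

F5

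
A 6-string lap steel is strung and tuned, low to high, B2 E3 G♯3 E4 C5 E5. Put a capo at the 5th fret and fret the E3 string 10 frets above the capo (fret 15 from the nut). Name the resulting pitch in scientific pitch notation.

G4

The capo raises the open E3 by 5 semitones to A3; fretting 10 more gives E3 + 5 + 10 = E3 + 15 semitones = G4.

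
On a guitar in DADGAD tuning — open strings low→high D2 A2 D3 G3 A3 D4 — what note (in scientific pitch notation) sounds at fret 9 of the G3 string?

The open G3 string plus 9 semitones: G–G#–A–A#–B–C–C#–D–D#–E.
The walk passes from B into C once, so the octave number goes from 3 to 4.

E4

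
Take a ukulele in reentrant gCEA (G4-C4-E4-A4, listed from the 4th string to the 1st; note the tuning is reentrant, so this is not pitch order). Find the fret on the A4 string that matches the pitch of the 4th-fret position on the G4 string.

2

G4 at fret 4 is G4 + 4 semitones = B4.
The open A4 string is 2 semitones above the open G4, so the same pitch on the A4 string lies at fret 4 − 2 = 2.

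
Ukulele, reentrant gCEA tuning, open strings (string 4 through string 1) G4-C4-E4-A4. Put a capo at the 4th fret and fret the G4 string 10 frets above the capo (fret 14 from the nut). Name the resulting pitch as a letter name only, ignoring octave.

The capo raises the open G4 by 4 semitones to B4; fretting 10 more gives G4 + 4 + 10 = G4 + 14 semitones, landing on A.

A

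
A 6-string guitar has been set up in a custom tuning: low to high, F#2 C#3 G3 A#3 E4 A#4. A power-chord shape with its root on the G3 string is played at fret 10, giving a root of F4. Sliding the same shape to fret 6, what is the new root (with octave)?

C#4

Moving from fret 10 to fret 6 shifts the root by -4 semitones.
F4 down 4 semitones is C#4.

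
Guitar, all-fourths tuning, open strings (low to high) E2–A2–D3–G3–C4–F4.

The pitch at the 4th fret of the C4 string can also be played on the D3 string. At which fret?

14

C4 at fret 4 is C4 + 4 semitones = E4.
The open D3 string is 10 semitones below the open C4, so the same pitch on the D3 string lies at fret 4 + 10 = 14.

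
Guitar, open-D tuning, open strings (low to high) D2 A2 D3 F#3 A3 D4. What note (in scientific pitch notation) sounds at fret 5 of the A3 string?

The open A3 string plus 5 semitones: A–A#–B–C–C#–D.
The walk passes from B into C once, so the octave number goes from 3 to 4.

D4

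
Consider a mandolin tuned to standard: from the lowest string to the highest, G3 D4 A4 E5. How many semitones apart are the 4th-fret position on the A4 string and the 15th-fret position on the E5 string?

A4 at fret 4 → C♯5 (MIDI 73); E5 at fret 15 → G6 (MIDI 91).
73 − 91 = -18, so the two pitches are 18 semitones apart, with G6 the higher.

18 semitones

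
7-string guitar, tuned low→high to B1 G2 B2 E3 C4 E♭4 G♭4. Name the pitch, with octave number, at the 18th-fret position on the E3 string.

The open E3 string plus 18 semitones: E–F–Gb–G–…–Ab–A–Bb.
The walk passes from B into C once, so the octave number goes from 3 to 4.
(Equivalently spelled A♯4.)

B♭4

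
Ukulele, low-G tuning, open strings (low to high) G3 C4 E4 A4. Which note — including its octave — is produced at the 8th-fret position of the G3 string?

G3 is MIDI 55. Adding 8 gives 63, which is D#4.
(Equivalently spelled Eb4.)

D#4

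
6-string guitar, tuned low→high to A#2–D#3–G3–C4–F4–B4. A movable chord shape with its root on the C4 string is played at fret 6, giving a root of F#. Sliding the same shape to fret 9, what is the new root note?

Moving from fret 6 to fret 9 shifts the root by 3 semitones.
F# up 3 semitones is A.

A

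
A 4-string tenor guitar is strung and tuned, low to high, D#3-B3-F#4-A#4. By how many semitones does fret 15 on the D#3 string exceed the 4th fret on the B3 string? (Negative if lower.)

D#3 at fret 15 → F#4 (MIDI 66); B3 at fret 4 → D#4 (MIDI 63).
66 − 63 = 3, so the two pitches are 3 semitones apart.

3 semitones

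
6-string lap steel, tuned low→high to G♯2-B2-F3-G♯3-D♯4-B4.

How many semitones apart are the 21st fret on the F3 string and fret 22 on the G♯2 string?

F3 at fret 21 → D5 (MIDI 74); G♯2 at fret 22 → F♯4 (MIDI 66).
74 − 66 = 8, so the two pitches are 8 semitones apart, with D5 the higher.

8 semitones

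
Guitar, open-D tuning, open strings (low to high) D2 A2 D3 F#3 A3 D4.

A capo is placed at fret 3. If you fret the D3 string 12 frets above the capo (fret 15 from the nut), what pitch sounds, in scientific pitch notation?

F4

The capo raises the open D3 by 3 semitones to F3; fretting 12 more gives D3 + 3 + 12 = D3 + 15 semitones = F4.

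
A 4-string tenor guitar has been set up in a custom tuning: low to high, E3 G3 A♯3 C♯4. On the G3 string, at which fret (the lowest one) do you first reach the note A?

From G3, count semitones up the chromatic scale until reaching A: G–G#–A — 2 steps.

2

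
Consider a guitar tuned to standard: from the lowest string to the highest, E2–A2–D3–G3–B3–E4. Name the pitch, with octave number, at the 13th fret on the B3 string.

C5

Each fret is one semitone, so B3 + 13 = C5.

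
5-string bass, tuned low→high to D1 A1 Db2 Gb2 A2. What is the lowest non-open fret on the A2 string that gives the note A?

12

From A2, count semitones up the chromatic scale until reaching A: A–Bb–B–C–…–G–Ab–A — 12 steps.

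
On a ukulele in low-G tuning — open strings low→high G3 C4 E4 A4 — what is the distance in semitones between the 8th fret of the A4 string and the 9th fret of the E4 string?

A4 at fret 8 → F5 (MIDI 77); E4 at fret 9 → C#5 (MIDI 73).
77 − 73 = 4, so the two pitches are 4 semitones apart, with F5 the higher.

4 semitones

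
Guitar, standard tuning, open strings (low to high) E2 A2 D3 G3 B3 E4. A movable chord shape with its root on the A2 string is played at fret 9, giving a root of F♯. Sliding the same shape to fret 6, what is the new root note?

Moving from fret 9 to fret 6 shifts the root by -3 semitones.
F♯ down 3 semitones is D♯.

D♯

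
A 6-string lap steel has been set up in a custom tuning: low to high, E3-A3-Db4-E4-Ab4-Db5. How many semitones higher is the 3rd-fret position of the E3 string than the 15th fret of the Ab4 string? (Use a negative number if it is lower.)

E3 at fret 3 → G3 (MIDI 55); Ab4 at fret 15 → B5 (MIDI 83).
55 − 83 = -28, so the two pitches are 28 semitones apart.

-28 semitones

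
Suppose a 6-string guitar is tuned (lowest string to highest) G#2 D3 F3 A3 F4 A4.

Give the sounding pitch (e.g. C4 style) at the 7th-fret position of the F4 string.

The open F4 string plus 7 semitones: F–F#–G–G#–A–A#–B–C.
The walk passes from B into C once, so the octave number goes from 4 to 5.

C5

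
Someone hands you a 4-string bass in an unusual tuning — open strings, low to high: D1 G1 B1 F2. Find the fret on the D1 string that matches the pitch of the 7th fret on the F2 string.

22

F2 at fret 7 is F2 + 7 semitones = C3.
The open D1 string is 15 semitones below the open F2, so the same pitch on the D1 string lies at fret 7 + 15 = 22.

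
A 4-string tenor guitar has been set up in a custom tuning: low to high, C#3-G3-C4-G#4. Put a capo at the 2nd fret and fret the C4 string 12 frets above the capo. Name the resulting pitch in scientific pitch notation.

The capo raises the open C4 by 2 semitones to D4; fretting 12 more gives C4 + 2 + 12 = C4 + 14 semitones = D5.

D5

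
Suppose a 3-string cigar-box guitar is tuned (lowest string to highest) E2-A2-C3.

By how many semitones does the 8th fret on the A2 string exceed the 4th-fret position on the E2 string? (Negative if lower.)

A2 at fret 8 → F3 (MIDI 53); E2 at fret 4 → A♭2 (MIDI 44).
53 − 44 = 9, so the two pitches are 9 semitones apart.

9 semitones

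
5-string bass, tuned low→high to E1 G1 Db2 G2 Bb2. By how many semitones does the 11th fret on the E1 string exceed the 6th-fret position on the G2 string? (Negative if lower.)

-10 semitones

E1 at fret 11 → Eb2 (MIDI 39); G2 at fret 6 → Db3 (MIDI 49).
39 − 49 = -10, so the two pitches are 10 semitones apart.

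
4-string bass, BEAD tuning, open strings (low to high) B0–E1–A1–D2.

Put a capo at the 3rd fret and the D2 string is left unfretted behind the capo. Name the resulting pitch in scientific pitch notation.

The capo raises the open D2 by 3 semitones to F2; fretting 0 more gives D2 + 3 + 0 = D2 + 3 semitones = F2.

F2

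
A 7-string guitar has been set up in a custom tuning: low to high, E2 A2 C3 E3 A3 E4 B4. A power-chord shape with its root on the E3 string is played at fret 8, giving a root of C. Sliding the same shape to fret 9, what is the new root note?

C#

Moving from fret 8 to fret 9 shifts the root by 1 semitone.
C up 1 semitone is C#.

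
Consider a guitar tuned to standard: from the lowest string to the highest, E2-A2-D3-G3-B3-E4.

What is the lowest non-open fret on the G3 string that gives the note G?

12

From G3, count semitones up the chromatic scale until reaching G: G–G#–A–A#–…–F–F#–G — 12 steps.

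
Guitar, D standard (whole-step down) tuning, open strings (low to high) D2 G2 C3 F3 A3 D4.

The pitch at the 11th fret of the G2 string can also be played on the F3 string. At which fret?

G2 at fret 11 is G2 + 11 semitones = F♯3.
The open F3 string is 10 semitones above the open G2, so the same pitch on the F3 string lies at fret 11 − 10 = 1.

1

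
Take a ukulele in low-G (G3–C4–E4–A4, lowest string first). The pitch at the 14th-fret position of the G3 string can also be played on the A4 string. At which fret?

Fret 14 on G3 is MIDI 55 + 14 = 69 (A4). On the A4 string (open MIDI 69), that pitch is 69 − 69 = fret 0.

0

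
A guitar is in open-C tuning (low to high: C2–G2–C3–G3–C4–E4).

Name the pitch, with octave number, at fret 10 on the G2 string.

The open G2 string plus 10 semitones: G–G#–A–A#–…–D#–E–F.
The walk passes from B into C once, so the octave number goes from 2 to 3.

F3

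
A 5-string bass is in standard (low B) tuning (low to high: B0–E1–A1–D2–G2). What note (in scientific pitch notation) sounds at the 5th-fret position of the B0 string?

Each fret is one semitone, so B0 + 5 = E1.

E1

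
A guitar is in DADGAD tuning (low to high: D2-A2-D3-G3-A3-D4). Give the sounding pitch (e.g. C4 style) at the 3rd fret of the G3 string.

Each fret is one semitone, so G3 + 3 = A♯3.
(Equivalently spelled B♭3.)

A♯3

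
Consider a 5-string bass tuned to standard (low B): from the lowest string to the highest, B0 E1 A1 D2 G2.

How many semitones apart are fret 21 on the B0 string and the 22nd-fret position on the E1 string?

B0 at fret 21 → G♯2 (MIDI 44); E1 at fret 22 → D3 (MIDI 50).
44 − 50 = -6, so the two pitches are 6 semitones apart, with D3 the higher.

6 semitones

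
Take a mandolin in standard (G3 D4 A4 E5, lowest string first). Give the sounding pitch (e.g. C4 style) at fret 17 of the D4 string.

G5

The open D4 string plus 17 semitones: D–D#–E–F–…–F–F#–G.
The walk passes from B into C once, so the octave number goes from 4 to 5.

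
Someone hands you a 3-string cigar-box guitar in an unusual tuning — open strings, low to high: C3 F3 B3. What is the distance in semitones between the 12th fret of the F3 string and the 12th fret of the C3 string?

5 semitones

F3 at fret 12 → F4 (MIDI 65); C3 at fret 12 → C4 (MIDI 60).
65 − 60 = 5, so the two pitches are 5 semitones apart, with F4 the higher.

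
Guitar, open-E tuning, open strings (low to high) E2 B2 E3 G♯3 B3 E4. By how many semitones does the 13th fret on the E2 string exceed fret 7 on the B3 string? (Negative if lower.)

E2 at fret 13 → F3 (MIDI 53); B3 at fret 7 → F♯4 (MIDI 66).
53 − 66 = -13, so the two pitches are 13 semitones apart.

-13 semitones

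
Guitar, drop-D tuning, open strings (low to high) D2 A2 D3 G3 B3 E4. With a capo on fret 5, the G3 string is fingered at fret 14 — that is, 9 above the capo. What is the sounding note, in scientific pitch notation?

The capo raises the open G3 by 5 semitones to C4; fretting 9 more gives G3 + 5 + 9 = G3 + 14 semitones = A4.

A4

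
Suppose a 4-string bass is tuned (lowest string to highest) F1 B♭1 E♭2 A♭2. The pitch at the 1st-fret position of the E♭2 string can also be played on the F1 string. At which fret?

11

Fret 1 on E♭2 is MIDI 39 + 1 = 40 (E2). On the F1 string (open MIDI 29), that pitch is 40 − 29 = fret 11.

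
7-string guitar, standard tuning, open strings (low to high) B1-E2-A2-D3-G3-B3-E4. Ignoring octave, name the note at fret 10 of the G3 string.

F

The open G3 string plus 10 semitones: G–G#–A–A#–…–D#–E–F.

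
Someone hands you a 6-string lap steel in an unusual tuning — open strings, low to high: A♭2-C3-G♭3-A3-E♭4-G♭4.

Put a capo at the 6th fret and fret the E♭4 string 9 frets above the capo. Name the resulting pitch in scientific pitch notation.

The capo raises the open E♭4 by 6 semitones to A4; fretting 9 more gives E♭4 + 6 + 9 = E♭4 + 15 semitones = G♭5.

G♭5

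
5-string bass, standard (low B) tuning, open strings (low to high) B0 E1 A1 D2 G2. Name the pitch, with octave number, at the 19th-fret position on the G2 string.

Each fret is one semitone, so G2 + 19 = D4.

D4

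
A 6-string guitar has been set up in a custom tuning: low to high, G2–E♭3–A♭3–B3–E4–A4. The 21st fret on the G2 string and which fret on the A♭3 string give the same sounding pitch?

8

Fret 21 on G2 is MIDI 43 + 21 = 64 (E4). On the A♭3 string (open MIDI 56), that pitch is 64 − 56 = fret 8.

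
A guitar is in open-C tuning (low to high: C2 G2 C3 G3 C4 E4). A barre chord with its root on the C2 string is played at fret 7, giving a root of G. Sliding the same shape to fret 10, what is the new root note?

Moving from fret 7 to fret 10 shifts the root by 3 semitones.
G up 3 semitones is A#.

A#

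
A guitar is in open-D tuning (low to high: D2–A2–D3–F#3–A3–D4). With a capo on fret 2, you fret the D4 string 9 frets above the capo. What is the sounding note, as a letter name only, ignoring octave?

C#

The capo raises the open D4 by 2 semitones to E4; fretting 9 more gives D4 + 2 + 9 = D4 + 11 semitones, landing on C#.
(Also written Db.)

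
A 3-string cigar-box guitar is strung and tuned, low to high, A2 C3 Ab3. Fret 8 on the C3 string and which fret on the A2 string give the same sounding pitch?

Fret 8 on C3 is MIDI 48 + 8 = 56 (Ab3). On the A2 string (open MIDI 45), that pitch is 56 − 45 = fret 11.

11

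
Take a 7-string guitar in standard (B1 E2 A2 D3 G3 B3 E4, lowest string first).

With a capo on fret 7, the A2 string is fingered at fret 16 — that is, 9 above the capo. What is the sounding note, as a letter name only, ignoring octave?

The capo raises the open A2 by 7 semitones to E3; fretting 9 more gives A2 + 7 + 9 = A2 + 16 semitones, landing on C#.

C#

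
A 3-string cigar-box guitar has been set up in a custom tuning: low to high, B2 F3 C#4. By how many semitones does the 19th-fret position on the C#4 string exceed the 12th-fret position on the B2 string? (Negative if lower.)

C#4 at fret 19 → G#5 (MIDI 80); B2 at fret 12 → B3 (MIDI 59).
80 − 59 = 21, so the two pitches are 21 semitones apart.

21 semitones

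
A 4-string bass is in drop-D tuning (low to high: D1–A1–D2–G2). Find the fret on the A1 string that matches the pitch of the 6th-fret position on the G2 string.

G2 at fret 6 is G2 + 6 semitones = C♯3.
The open A1 string is 10 semitones below the open G2, so the same pitch on the A1 string lies at fret 6 + 10 = 16.

16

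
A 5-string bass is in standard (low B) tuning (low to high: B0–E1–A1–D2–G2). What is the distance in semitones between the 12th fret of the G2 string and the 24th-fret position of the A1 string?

2 semitones

G2 at fret 12 → G3 (MIDI 55); A1 at fret 24 → A3 (MIDI 57).
55 − 57 = -2, so the two pitches are 2 semitones apart, with A3 the higher.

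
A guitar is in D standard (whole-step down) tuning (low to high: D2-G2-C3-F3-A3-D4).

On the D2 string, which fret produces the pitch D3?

12

D3 is 12 semitones above the open D2 (D–D#–E–F–…–C–C#–D), so it sits at fret 12.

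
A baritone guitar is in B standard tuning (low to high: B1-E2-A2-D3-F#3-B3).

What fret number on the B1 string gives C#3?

14

C#3 is 14 semitones above the open B1 (B–C–C#–D–…–B–C–C#), so it sits at fret 14.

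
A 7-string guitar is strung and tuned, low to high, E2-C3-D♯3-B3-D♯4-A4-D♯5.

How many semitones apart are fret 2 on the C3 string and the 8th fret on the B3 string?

C3 at fret 2 → D3 (MIDI 50); B3 at fret 8 → G4 (MIDI 67).
50 − 67 = -17, so the two pitches are 17 semitones apart, with G4 the higher.

17 semitones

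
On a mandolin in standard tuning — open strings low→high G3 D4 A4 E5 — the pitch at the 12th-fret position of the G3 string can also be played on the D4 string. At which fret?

5

G3 at fret 12 is G3 + 12 semitones = G4.
The open D4 string is 7 semitones above the open G3, so the same pitch on the D4 string lies at fret 12 − 7 = 5.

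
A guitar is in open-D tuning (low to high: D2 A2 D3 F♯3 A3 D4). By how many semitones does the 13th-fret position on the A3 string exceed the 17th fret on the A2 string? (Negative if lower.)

A3 at fret 13 → A♯4 (MIDI 70); A2 at fret 17 → D4 (MIDI 62).
70 − 62 = 8, so the two pitches are 8 semitones apart.

8 semitones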